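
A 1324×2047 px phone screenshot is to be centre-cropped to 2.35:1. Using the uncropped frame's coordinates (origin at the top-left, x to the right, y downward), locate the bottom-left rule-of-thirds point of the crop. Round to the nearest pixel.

x = 441 px, y = 1117 px

1324/2047 < 2.35/1, so the 2.35:1 crop keeps the full width 1324 and trims height to 1324 × 1/2.35 = 563.40 px.
Top offset = (2047 − 563.40)/2 = 741.80 px; left offset = 0.
Bottom-left is one-third across and two-thirds down within the crop:
x = 0.00 + 1 × 1324.00/3 ≈ 441; y = 741.80 + 2 × 563.40/3 ≈ 1117.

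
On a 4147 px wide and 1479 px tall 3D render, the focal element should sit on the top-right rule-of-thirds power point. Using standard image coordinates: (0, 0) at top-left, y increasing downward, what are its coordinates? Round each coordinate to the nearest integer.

The top-right point sits two-thirds of the way across and one-third of the way down.
x = 2 × 4147/3 ≈ 2765; y = 1 × 1479/3 ≈ 493.

x = 2765 px, y = 493 px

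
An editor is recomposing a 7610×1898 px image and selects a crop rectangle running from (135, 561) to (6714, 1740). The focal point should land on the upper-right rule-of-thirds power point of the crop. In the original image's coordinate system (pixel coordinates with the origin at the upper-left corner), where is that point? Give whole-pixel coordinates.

Crop width = 6714 − 135 = 6579 px; one third is 2193.00 px.
Crop height = 1740 − 561 = 1179 px; one third is 393.00 px.
The upper-right point is two-thirds across and one-third down within the crop:
x = 135 + 2 × 2193.00 ≈ 4521; y = 561 + 1 × 393.00 ≈ 954.

x = 4521 px, y = 954 px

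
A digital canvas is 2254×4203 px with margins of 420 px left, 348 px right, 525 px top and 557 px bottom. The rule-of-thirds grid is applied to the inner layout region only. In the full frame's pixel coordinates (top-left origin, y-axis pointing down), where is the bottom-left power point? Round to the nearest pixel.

Content width = 2254 − 420 − 348 = 1486 px; content height = 4203 − 525 − 557 = 3121 px.
Bottom-left is one-third across and two-thirds down within the inner layout region.
x = 420 + 1 × 1486/3 = 420 + 495.33 ≈ 915
y = 525 + 2 × 3121/3 = 525 + 2080.67 ≈ 2606

(915, 2606)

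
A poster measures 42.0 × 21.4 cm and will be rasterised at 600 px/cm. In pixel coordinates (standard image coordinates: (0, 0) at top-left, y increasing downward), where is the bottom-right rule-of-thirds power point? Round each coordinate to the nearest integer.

In pixels the canvas is 42.0 × 600 = 25200 wide and 21.4 × 600 = 12840 tall.
The bottom-right point is two-thirds across and two-thirds down:
x = 2 × 25200/3 ≈ 16800; y = 2 × 12840/3 ≈ 8560.

x = 16800 px, y = 8560 px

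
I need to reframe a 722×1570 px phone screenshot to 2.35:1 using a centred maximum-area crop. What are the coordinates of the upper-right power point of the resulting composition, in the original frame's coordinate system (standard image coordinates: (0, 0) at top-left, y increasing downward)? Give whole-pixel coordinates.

722/1570 < 2.35/1, so the 2.35:1 crop keeps the full width 722 and trims height to 722 × 1/2.35 = 307.23 px.
Top offset = (1570 − 307.23)/2 = 631.38 px; left offset = 0.
Upper-right is two-thirds across and one-third down within the crop:
x = 0.00 + 2 × 722.00/3 ≈ 481; y = 631.38 + 1 × 307.23/3 ≈ 734.

x = 481 px, y = 734 px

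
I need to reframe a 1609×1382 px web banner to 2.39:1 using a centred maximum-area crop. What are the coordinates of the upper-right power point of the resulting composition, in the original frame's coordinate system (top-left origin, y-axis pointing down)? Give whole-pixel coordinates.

1609/1382 < 2.39/1, so the 2.39:1 crop keeps the full width 1609 and trims height to 1609 × 1/2.39 = 673.22 px.
Top offset = (1382 − 673.22)/2 = 354.39 px; left offset = 0.
Upper-right is two-thirds across and one-third down within the crop:
x = 0.00 + 2 × 1609.00/3 ≈ 1073; y = 354.39 + 1 × 673.22/3 ≈ 579.

(1073, 579)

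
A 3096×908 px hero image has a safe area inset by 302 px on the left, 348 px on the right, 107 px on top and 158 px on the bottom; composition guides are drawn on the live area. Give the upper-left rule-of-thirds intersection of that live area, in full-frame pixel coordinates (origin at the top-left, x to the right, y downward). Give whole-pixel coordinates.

Content width = 3096 − 302 − 348 = 2446 px; content height = 908 − 107 − 158 = 643 px.
Upper-left is one-third across and one-third down within the live area.
x = 302 + 1 × 2446/3 = 302 + 815.33 ≈ 1117
y = 107 + 1 × 643/3 = 107 + 214.33 ≈ 321

x = 1117 px, y = 321 px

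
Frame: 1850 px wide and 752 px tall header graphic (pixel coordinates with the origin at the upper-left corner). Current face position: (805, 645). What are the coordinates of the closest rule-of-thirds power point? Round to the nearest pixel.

Third lines: x ∈ {617, 1233}, y ∈ {251, 501}.
805 is closer to x = 617; 645 is closer to y = 501.
So the nearest intersection is the lower-left power point.

x = 617 px, y = 501 px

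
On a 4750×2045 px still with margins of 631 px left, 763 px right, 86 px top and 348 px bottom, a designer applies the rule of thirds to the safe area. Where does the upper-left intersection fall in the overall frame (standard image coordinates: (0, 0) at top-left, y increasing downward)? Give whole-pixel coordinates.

Content width = 4750 − 631 − 763 = 3356 px; content height = 2045 − 86 − 348 = 1611 px.
Upper-left is one-third across and one-third down within the safe area.
x = 631 + 1 × 3356/3 = 631 + 1118.67 ≈ 1750
y = 86 + 1 × 1611/3 = 86 + 537.00 ≈ 623

(1750, 623)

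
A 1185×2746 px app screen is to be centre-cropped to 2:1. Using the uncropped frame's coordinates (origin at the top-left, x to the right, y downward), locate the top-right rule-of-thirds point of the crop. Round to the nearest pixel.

1185/2746 < 2/1, so the 2:1 crop keeps the full width 1185 and trims height to 1185 × 1/2 = 592.50 px.
Top offset = (2746 − 592.50)/2 = 1076.75 px; left offset = 0.
Top-right is two-thirds across and one-third down within the crop:
x = 0.00 + 2 × 1185.00/3 ≈ 790; y = 1076.75 + 1 × 592.50/3 ≈ 1274.

(790, 1274)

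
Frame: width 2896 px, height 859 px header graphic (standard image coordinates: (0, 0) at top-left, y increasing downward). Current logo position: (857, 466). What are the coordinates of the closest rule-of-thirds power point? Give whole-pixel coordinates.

Third lines: x ∈ {965, 1931}, y ∈ {286, 573}.
857 is closer to x = 965; 466 is closer to y = 573.
So the nearest intersection is the lower-left power point.

x = 965 px, y = 573 px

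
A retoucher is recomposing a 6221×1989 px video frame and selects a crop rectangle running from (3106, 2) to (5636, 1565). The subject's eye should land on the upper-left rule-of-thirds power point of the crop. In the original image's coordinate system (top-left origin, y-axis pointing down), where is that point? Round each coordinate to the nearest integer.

Crop width = 5636 − 3106 = 2530 px; one third is 843.33 px.
Crop height = 1565 − 2 = 1563 px; one third is 521.00 px.
The upper-left point is one-third across and one-third down within the crop:
x = 3106 + 1 × 843.33 ≈ 3949; y = 2 + 1 × 521.00 ≈ 523.

x = 3949 px, y = 523 px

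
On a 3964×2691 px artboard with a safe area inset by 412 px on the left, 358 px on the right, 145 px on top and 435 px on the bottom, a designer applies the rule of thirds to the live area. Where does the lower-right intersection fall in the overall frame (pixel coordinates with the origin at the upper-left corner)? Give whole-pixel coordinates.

Content width = 3964 − 412 − 358 = 3194 px; content height = 2691 − 145 − 435 = 2111 px.
Lower-right is two-thirds across and two-thirds down within the live area.
x = 412 + 2 × 3194/3 = 412 + 2129.33 ≈ 2541
y = 145 + 2 × 2111/3 = 145 + 1407.33 ≈ 1552

(2541, 1552)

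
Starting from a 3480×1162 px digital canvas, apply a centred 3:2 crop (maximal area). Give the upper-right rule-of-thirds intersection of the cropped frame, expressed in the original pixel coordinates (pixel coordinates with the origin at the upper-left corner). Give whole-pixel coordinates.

3480/1162 > 3/2, so the 3:2 crop keeps the full height 1162 and trims width to 1162 × 3/2 = 1743.00 px.
Left offset = (3480 − 1743.00)/2 = 868.50 px; top offset = 0.
Upper-right is two-thirds across and one-third down within the crop:
x = 868.50 + 2 × 1743.00/3 ≈ 2031; y = 0.00 + 1 × 1162.00/3 ≈ 387.

x = 2031 px, y = 387 px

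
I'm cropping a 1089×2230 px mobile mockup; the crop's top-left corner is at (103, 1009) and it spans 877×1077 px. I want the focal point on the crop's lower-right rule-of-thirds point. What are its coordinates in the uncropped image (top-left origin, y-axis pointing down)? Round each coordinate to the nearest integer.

One third of the crop width 877 is 292.33 px.
One third of the crop height 1077 is 359.00 px.
The lower-right point is two-thirds across and two-thirds down within the crop:
x = 103 + 2 × 292.33 ≈ 688; y = 1009 + 2 × 359.00 ≈ 1727.

(688, 1727)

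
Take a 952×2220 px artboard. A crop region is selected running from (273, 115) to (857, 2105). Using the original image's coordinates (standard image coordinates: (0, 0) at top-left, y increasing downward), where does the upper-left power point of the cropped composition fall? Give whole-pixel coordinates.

x = 468 px, y = 778 px

Crop width = 857 − 273 = 584 px; one third is 194.67 px.
Crop height = 2105 − 115 = 1990 px; one third is 663.33 px.
The upper-left point is one-third across and one-third down within the crop:
x = 273 + 1 × 194.67 ≈ 468; y = 115 + 1 × 663.33 ≈ 778.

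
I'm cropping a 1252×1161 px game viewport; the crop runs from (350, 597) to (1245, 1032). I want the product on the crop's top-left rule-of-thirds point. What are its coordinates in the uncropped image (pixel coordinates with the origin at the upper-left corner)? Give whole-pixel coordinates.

Crop width = 1245 − 350 = 895 px; one third is 298.33 px.
Crop height = 1032 − 597 = 435 px; one third is 145.00 px.
The top-left point is one-third across and one-third down within the crop:
x = 350 + 1 × 298.33 ≈ 648; y = 597 + 1 × 145.00 ≈ 742.

x = 648 px, y = 742 px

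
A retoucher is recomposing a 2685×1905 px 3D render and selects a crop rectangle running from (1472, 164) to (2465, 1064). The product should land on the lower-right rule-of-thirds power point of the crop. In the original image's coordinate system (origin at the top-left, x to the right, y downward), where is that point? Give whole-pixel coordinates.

Crop width = 2465 − 1472 = 993 px; one third is 331.00 px.
Crop height = 1064 − 164 = 900 px; one third is 300.00 px.
The lower-right point is two-thirds across and two-thirds down within the crop:
x = 1472 + 2 × 331.00 ≈ 2134; y = 164 + 2 × 300.00 ≈ 764.

x = 2134 px, y = 764 px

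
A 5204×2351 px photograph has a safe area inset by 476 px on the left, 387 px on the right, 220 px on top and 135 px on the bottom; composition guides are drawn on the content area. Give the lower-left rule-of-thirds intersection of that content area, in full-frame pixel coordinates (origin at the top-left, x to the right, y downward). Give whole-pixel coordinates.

Content width = 5204 − 476 − 387 = 4341 px; content height = 2351 − 220 − 135 = 1996 px.
Lower-left is one-third across and two-thirds down within the content area.
x = 476 + 1 × 4341/3 = 476 + 1447.00 ≈ 1923
y = 220 + 2 × 1996/3 = 220 + 1330.67 ≈ 1551

(1923, 1551)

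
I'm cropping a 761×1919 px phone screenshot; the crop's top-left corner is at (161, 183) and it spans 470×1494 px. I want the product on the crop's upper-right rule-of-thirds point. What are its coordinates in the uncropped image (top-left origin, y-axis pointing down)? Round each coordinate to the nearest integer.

(474, 681)

One third of the crop width 470 is 156.67 px.
One third of the crop height 1494 is 498.00 px.
The upper-right point is two-thirds across and one-third down within the crop:
x = 161 + 2 × 156.67 ≈ 474; y = 183 + 1 × 498.00 ≈ 681.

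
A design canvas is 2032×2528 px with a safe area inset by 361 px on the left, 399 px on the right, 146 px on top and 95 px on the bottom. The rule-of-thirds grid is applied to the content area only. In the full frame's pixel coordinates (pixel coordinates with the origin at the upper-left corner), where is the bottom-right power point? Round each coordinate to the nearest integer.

x = 1209 px, y = 1671 px

Content width = 2032 − 361 − 399 = 1272 px; content height = 2528 − 146 − 95 = 2287 px.
Bottom-right is two-thirds across and two-thirds down within the content area.
x = 361 + 2 × 1272/3 = 361 + 848.00 ≈ 1209
y = 146 + 2 × 2287/3 = 146 + 1524.67 ≈ 1671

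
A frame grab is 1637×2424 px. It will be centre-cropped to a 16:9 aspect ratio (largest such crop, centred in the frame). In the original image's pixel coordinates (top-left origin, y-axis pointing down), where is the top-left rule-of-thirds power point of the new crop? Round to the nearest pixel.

(546, 1059)

1637/2424 < 16/9, so the 16:9 crop keeps the full width 1637 and trims height to 1637 × 9/16 = 920.81 px.
Top offset = (2424 − 920.81)/2 = 751.59 px; left offset = 0.
Top-left is one-third across and one-third down within the crop:
x = 0.00 + 1 × 1637.00/3 ≈ 546; y = 751.59 + 1 × 920.81/3 ≈ 1059.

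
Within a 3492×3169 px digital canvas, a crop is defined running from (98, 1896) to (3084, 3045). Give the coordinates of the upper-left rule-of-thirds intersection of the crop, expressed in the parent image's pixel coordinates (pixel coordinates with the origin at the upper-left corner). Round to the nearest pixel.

Crop width = 3084 − 98 = 2986 px; one third is 995.33 px.
Crop height = 3045 − 1896 = 1149 px; one third is 383.00 px.
The upper-left point is one-third across and one-third down within the crop:
x = 98 + 1 × 995.33 ≈ 1093; y = 1896 + 1 × 383.00 ≈ 2279.

x = 1093 px, y = 2279 px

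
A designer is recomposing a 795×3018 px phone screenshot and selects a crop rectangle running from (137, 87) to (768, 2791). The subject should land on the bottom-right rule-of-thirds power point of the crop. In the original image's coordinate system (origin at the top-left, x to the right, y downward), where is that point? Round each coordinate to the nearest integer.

x = 558 px, y = 1890 px

Crop width = 768 − 137 = 631 px; one third is 210.33 px.
Crop height = 2791 − 87 = 2704 px; one third is 901.33 px.
The bottom-right point is two-thirds across and two-thirds down within the crop:
x = 137 + 2 × 210.33 ≈ 558; y = 87 + 2 × 901.33 ≈ 1890.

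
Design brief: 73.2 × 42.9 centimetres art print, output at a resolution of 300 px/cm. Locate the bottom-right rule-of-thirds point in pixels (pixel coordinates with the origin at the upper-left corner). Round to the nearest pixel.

x = 14640 px, y = 8580 px

In pixels the canvas is 73.2 × 300 = 21960 wide and 42.9 × 300 = 12870 tall.
The bottom-right point is two-thirds across and two-thirds down:
x = 2 × 21960/3 ≈ 14640; y = 2 × 12870/3 ≈ 8580.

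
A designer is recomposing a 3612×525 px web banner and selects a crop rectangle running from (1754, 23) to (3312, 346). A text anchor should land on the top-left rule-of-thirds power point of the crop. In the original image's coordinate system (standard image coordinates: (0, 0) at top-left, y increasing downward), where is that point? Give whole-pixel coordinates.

Crop width = 3312 − 1754 = 1558 px; one third is 519.33 px.
Crop height = 346 − 23 = 323 px; one third is 107.67 px.
The top-left point is one-third across and one-third down within the crop:
x = 1754 + 1 × 519.33 ≈ 2273; y = 23 + 1 × 107.67 ≈ 131.

(2273, 131)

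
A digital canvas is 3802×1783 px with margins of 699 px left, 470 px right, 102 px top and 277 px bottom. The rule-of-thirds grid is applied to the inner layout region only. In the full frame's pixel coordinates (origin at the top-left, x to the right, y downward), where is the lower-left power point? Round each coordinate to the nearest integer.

x = 1577 px, y = 1038 px

Content width = 3802 − 699 − 470 = 2633 px; content height = 1783 − 102 − 277 = 1404 px.
Lower-left is one-third across and two-thirds down within the inner layout region.
x = 699 + 1 × 2633/3 = 699 + 877.67 ≈ 1577
y = 102 + 2 × 1404/3 = 102 + 936.00 ≈ 1038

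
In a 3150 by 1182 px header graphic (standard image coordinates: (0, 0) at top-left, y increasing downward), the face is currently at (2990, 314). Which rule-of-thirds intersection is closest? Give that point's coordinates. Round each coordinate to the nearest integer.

Third lines: x ∈ {1050, 2100}, y ∈ {394, 788}.
2990 is closer to x = 2100; 314 is closer to y = 394.
So the nearest intersection is the upper-right power point.

(2100, 394)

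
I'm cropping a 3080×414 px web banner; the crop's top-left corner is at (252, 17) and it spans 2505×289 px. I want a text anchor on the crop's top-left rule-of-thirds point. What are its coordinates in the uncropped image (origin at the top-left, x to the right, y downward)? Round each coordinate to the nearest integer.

One third of the crop width 2505 is 835.00 px.
One third of the crop height 289 is 96.33 px.
The top-left point is one-third across and one-third down within the crop:
x = 252 + 1 × 835.00 ≈ 1087; y = 17 + 1 × 96.33 ≈ 113.

(1087, 113)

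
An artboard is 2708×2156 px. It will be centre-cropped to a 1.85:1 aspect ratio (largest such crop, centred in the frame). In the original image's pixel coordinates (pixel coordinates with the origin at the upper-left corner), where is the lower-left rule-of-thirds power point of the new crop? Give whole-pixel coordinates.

(903, 1322)

2708/2156 < 1.85/1, so the 1.85:1 crop keeps the full width 2708 and trims height to 2708 × 1/1.85 = 1463.78 px.
Top offset = (2156 − 1463.78)/2 = 346.11 px; left offset = 0.
Lower-left is one-third across and two-thirds down within the crop:
x = 0.00 + 1 × 2708.00/3 ≈ 903; y = 346.11 + 2 × 1463.78/3 ≈ 1322.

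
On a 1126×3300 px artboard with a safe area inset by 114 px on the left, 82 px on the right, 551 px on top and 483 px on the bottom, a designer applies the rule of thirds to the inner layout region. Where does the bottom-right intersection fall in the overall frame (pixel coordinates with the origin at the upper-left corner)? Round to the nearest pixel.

Content width = 1126 − 114 − 82 = 930 px; content height = 3300 − 551 − 483 = 2266 px.
Bottom-right is two-thirds across and two-thirds down within the inner layout region.
x = 114 + 2 × 930/3 = 114 + 620.00 ≈ 734
y = 551 + 2 × 2266/3 = 551 + 1510.67 ≈ 2062

x = 734 px, y = 2062 px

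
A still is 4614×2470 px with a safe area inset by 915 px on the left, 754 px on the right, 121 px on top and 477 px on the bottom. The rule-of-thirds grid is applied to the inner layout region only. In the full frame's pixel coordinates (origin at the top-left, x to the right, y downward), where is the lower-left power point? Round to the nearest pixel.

Content width = 4614 − 915 − 754 = 2945 px; content height = 2470 − 121 − 477 = 1872 px.
Lower-left is one-third across and two-thirds down within the inner layout region.
x = 915 + 1 × 2945/3 = 915 + 981.67 ≈ 1897
y = 121 + 2 × 1872/3 = 121 + 1248.00 ≈ 1369

x = 1897 px, y = 1369 px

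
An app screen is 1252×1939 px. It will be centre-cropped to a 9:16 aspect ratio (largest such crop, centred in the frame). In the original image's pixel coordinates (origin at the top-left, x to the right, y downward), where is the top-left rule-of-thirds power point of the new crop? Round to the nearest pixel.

1252/1939 > 9/16, so the 9:16 crop keeps the full height 1939 and trims width to 1939 × 9/16 = 1090.69 px.
Left offset = (1252 − 1090.69)/2 = 80.66 px; top offset = 0.
Top-left is one-third across and one-third down within the crop:
x = 80.66 + 1 × 1090.69/3 ≈ 444; y = 0.00 + 1 × 1939.00/3 ≈ 646.

(444, 646)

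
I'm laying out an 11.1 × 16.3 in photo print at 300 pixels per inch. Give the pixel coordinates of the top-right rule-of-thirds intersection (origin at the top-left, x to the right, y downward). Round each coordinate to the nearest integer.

(2220, 1630)

In pixels the canvas is 11.1 × 300 = 3330 wide and 16.3 × 300 = 4890 tall.
The top-right point is two-thirds across and one-third down:
x = 2 × 3330/3 ≈ 2220; y = 1 × 4890/3 ≈ 1630.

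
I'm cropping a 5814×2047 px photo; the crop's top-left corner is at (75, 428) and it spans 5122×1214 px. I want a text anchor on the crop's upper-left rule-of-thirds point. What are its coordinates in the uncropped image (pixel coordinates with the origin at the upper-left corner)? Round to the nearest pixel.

(1782, 833)

One third of the crop width 5122 is 1707.33 px.
One third of the crop height 1214 is 404.67 px.
The upper-left point is one-third across and one-third down within the crop:
x = 75 + 1 × 1707.33 ≈ 1782; y = 428 + 1 × 404.67 ≈ 833.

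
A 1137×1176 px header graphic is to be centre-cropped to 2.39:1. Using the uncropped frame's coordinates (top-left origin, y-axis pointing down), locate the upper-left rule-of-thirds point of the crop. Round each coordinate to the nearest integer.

x = 379 px, y = 509 px

1137/1176 < 2.39/1, so the 2.39:1 crop keeps the full width 1137 and trims height to 1137 × 1/2.39 = 475.73 px.
Top offset = (1176 − 475.73)/2 = 350.13 px; left offset = 0.
Upper-left is one-third across and one-third down within the crop:
x = 0.00 + 1 × 1137.00/3 ≈ 379; y = 350.13 + 1 × 475.73/3 ≈ 509.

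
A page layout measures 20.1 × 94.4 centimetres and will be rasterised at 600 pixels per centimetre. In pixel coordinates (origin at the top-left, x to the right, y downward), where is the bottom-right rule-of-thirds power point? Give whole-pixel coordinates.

In pixels the canvas is 20.1 × 600 = 12060 wide and 94.4 × 600 = 56640 tall.
The bottom-right point is two-thirds across and two-thirds down:
x = 2 × 12060/3 ≈ 8040; y = 2 × 56640/3 ≈ 37760.

x = 8040 px, y = 37760 px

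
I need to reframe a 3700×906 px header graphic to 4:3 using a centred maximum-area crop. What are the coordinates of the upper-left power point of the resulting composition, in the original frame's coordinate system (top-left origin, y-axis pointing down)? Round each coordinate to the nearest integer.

3700/906 > 4/3, so the 4:3 crop keeps the full height 906 and trims width to 906 × 4/3 = 1208.00 px.
Left offset = (3700 − 1208.00)/2 = 1246.00 px; top offset = 0.
Upper-left is one-third across and one-third down within the crop:
x = 1246.00 + 1 × 1208.00/3 ≈ 1649; y = 0.00 + 1 × 906.00/3 ≈ 302.

(1649, 302)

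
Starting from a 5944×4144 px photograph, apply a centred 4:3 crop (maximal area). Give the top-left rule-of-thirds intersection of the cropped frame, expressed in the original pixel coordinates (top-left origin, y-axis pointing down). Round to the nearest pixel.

5944/4144 > 4/3, so the 4:3 crop keeps the full height 4144 and trims width to 4144 × 4/3 = 5525.33 px.
Left offset = (5944 − 5525.33)/2 = 209.33 px; top offset = 0.
Top-left is one-third across and one-third down within the crop:
x = 209.33 + 1 × 5525.33/3 ≈ 2051; y = 0.00 + 1 × 4144.00/3 ≈ 1381.

x = 2051 px, y = 1381 px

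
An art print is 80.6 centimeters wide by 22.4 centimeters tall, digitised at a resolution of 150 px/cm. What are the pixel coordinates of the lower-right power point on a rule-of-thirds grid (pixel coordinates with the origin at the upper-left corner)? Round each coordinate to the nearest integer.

x = 8060 px, y = 2240 px

In pixels the canvas is 80.6 × 150 = 12090 wide and 22.4 × 150 = 3360 tall.
The lower-right point is two-thirds across and two-thirds down:
x = 2 × 12090/3 ≈ 8060; y = 2 × 3360/3 ≈ 2240.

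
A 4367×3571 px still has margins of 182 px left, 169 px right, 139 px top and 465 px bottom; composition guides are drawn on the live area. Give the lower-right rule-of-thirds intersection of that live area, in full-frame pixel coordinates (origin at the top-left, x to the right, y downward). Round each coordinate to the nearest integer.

Content width = 4367 − 182 − 169 = 4016 px; content height = 3571 − 139 − 465 = 2967 px.
Lower-right is two-thirds across and two-thirds down within the live area.
x = 182 + 2 × 4016/3 = 182 + 2677.33 ≈ 2859
y = 139 + 2 × 2967/3 = 139 + 1978.00 ≈ 2117

x = 2859 px, y = 2117 px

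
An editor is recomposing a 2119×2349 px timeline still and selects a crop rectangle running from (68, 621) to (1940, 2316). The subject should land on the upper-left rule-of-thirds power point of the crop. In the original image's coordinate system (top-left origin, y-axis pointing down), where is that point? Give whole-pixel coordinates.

Crop width = 1940 − 68 = 1872 px; one third is 624.00 px.
Crop height = 2316 − 621 = 1695 px; one third is 565.00 px.
The upper-left point is one-third across and one-third down within the crop:
x = 68 + 1 × 624.00 ≈ 692; y = 621 + 1 × 565.00 ≈ 1186.

x = 692 px, y = 1186 px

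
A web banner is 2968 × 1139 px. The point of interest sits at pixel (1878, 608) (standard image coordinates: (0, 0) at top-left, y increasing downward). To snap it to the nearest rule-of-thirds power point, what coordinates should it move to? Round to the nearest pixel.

Third lines: x ∈ {989, 1979}, y ∈ {380, 759}.
1878 is closer to x = 1979; 608 is closer to y = 759.
So the nearest intersection is the lower-right power point.

(1979, 759)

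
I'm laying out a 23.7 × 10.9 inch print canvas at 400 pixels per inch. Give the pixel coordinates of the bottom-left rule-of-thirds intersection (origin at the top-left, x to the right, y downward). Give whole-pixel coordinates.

(3160, 2907)

In pixels the canvas is 23.7 × 400 = 9480 wide and 10.9 × 400 = 4360 tall.
The bottom-left point is one-third across and two-thirds down:
x = 1 × 9480/3 ≈ 3160; y = 2 × 4360/3 ≈ 2907.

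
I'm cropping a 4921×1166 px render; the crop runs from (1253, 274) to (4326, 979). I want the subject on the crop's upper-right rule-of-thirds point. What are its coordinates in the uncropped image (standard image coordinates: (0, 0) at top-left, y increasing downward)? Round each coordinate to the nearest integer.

Crop width = 4326 − 1253 = 3073 px; one third is 1024.33 px.
Crop height = 979 − 274 = 705 px; one third is 235.00 px.
The upper-right point is two-thirds across and one-third down within the crop:
x = 1253 + 2 × 1024.33 ≈ 3302; y = 274 + 1 × 235.00 ≈ 509.

x = 3302 px, y = 509 px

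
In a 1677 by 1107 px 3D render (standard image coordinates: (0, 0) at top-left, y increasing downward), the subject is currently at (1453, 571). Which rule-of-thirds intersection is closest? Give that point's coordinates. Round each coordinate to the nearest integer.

Third lines: x ∈ {559, 1118}, y ∈ {369, 738}.
1453 is closer to x = 1118; 571 is closer to y = 738.
So the nearest intersection is the lower-right power point.

x = 1118 px, y = 738 px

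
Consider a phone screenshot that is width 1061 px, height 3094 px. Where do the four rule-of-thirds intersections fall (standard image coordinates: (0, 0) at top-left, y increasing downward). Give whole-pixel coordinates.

(354, 1031), (707, 1031), (354, 2063), (707, 2063)

One third of 1061 is 353.67; one third of 3094 is 1031.33.
Vertical third lines at x = 354 and x = 707; horizontal third lines at y = 1031 and y = 2063.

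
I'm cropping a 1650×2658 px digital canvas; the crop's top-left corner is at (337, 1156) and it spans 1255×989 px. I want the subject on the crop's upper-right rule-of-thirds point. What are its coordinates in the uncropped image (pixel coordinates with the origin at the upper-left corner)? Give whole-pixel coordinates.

One third of the crop width 1255 is 418.33 px.
One third of the crop height 989 is 329.67 px.
The upper-right point is two-thirds across and one-third down within the crop:
x = 337 + 2 × 418.33 ≈ 1174; y = 1156 + 1 × 329.67 ≈ 1486.

x = 1174 px, y = 1486 px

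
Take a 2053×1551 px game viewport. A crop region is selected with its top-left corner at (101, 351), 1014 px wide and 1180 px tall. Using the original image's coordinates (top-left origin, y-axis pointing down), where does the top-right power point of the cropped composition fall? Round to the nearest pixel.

(777, 744)

One third of the crop width 1014 is 338.00 px.
One third of the crop height 1180 is 393.33 px.
The top-right point is two-thirds across and one-third down within the crop:
x = 101 + 2 × 338.00 ≈ 777; y = 351 + 1 × 393.33 ≈ 744.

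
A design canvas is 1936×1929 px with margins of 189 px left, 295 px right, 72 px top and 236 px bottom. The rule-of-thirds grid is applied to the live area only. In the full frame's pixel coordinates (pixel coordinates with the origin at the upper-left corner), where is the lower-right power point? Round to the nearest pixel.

Content width = 1936 − 189 − 295 = 1452 px; content height = 1929 − 72 − 236 = 1621 px.
Lower-right is two-thirds across and two-thirds down within the live area.
x = 189 + 2 × 1452/3 = 189 + 968.00 ≈ 1157
y = 72 + 2 × 1621/3 = 72 + 1080.67 ≈ 1153

(1157, 1153)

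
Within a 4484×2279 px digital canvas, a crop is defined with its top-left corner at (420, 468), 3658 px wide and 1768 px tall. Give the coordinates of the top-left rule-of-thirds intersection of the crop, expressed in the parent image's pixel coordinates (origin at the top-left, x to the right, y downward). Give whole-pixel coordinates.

(1639, 1057)

One third of the crop width 3658 is 1219.33 px.
One third of the crop height 1768 is 589.33 px.
The top-left point is one-third across and one-third down within the crop:
x = 420 + 1 × 1219.33 ≈ 1639; y = 468 + 1 × 589.33 ≈ 1057.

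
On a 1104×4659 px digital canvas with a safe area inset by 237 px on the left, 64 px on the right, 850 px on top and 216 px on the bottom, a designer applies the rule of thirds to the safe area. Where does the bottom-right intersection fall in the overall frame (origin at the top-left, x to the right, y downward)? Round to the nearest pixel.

(772, 3245)

Content width = 1104 − 237 − 64 = 803 px; content height = 4659 − 850 − 216 = 3593 px.
Bottom-right is two-thirds across and two-thirds down within the safe area.
x = 237 + 2 × 803/3 = 237 + 535.33 ≈ 772
y = 850 + 2 × 3593/3 = 850 + 2395.33 ≈ 3245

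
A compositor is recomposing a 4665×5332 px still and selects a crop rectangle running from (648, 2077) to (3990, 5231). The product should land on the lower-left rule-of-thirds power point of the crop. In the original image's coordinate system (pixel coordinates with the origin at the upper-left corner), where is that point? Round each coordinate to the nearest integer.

x = 1762 px, y = 4180 px

Crop width = 3990 − 648 = 3342 px; one third is 1114.00 px.
Crop height = 5231 − 2077 = 3154 px; one third is 1051.33 px.
The lower-left point is one-third across and two-thirds down within the crop:
x = 648 + 1 × 1114.00 ≈ 1762; y = 2077 + 2 × 1051.33 ≈ 4180.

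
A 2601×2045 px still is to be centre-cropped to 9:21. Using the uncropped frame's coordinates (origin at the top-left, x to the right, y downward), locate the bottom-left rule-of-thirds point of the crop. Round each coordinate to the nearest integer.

2601/2045 > 9/21, so the 9:21 crop keeps the full height 2045 and trims width to 2045 × 9/21 = 876.43 px.
Left offset = (2601 − 876.43)/2 = 862.29 px; top offset = 0.
Bottom-left is one-third across and two-thirds down within the crop:
x = 862.29 + 1 × 876.43/3 ≈ 1154; y = 0.00 + 2 × 2045.00/3 ≈ 1363.

x = 1154 px, y = 1363 px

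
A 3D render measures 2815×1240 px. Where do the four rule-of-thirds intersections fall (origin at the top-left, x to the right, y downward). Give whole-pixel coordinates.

(938, 413), (1877, 413), (938, 827), (1877, 827)

One third of 2815 is 938.33; one third of 1240 is 413.33.
Vertical third lines at x = 938 and x = 1877; horizontal third lines at y = 413 and y = 827.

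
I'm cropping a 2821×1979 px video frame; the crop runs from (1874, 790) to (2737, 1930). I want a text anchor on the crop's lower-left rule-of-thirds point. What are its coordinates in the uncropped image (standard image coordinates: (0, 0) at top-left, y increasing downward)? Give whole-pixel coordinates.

(2162, 1550)

Crop width = 2737 − 1874 = 863 px; one third is 287.67 px.
Crop height = 1930 − 790 = 1140 px; one third is 380.00 px.
The lower-left point is one-third across and two-thirds down within the crop:
x = 1874 + 1 × 287.67 ≈ 2162; y = 790 + 2 × 380.00 ≈ 1550.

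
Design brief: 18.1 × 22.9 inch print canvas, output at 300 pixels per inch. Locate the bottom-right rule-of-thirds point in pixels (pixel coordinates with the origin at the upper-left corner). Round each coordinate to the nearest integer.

(3620, 4580)

In pixels the canvas is 18.1 × 300 = 5430 wide and 22.9 × 300 = 6870 tall.
The bottom-right point is two-thirds across and two-thirds down:
x = 2 × 5430/3 ≈ 3620; y = 2 × 6870/3 ≈ 4580.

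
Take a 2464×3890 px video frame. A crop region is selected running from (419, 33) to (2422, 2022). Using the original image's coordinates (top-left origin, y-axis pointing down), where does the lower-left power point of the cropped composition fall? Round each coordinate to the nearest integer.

Crop width = 2422 − 419 = 2003 px; one third is 667.67 px.
Crop height = 2022 − 33 = 1989 px; one third is 663.00 px.
The lower-left point is one-third across and two-thirds down within the crop:
x = 419 + 1 × 667.67 ≈ 1087; y = 33 + 2 × 663.00 ≈ 1359.

(1087, 1359)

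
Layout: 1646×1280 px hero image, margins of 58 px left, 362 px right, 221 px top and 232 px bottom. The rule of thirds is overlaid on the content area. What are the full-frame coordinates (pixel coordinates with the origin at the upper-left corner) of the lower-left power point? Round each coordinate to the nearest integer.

Content width = 1646 − 58 − 362 = 1226 px; content height = 1280 − 221 − 232 = 827 px.
Lower-left is one-third across and two-thirds down within the content area.
x = 58 + 1 × 1226/3 = 58 + 408.67 ≈ 467
y = 221 + 2 × 827/3 = 221 + 551.33 ≈ 772

(467, 772)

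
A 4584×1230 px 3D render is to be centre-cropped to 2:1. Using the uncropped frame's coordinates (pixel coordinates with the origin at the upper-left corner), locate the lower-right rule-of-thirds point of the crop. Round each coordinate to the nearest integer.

x = 2702 px, y = 820 px

4584/1230 > 2/1, so the 2:1 crop keeps the full height 1230 and trims width to 1230 × 2/1 = 2460.00 px.
Left offset = (4584 − 2460.00)/2 = 1062.00 px; top offset = 0.
Lower-right is two-thirds across and two-thirds down within the crop:
x = 1062.00 + 2 × 2460.00/3 ≈ 2702; y = 0.00 + 2 × 1230.00/3 ≈ 820.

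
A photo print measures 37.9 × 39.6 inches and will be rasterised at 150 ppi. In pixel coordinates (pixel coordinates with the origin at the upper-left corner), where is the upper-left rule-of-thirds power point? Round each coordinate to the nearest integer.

(1895, 1980)

In pixels the canvas is 37.9 × 150 = 5685 wide and 39.6 × 150 = 5940 tall.
The upper-left point is one-third across and one-third down:
x = 1 × 5685/3 ≈ 1895; y = 1 × 5940/3 ≈ 1980.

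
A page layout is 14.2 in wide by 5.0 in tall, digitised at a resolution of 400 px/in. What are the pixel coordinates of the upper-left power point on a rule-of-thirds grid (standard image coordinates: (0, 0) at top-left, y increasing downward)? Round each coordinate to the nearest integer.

In pixels the canvas is 14.2 × 400 = 5680 wide and 5.0 × 400 = 2000 tall.
The upper-left point is one-third across and one-third down:
x = 1 × 5680/3 ≈ 1893; y = 1 × 2000/3 ≈ 667.

x = 1893 px, y = 667 px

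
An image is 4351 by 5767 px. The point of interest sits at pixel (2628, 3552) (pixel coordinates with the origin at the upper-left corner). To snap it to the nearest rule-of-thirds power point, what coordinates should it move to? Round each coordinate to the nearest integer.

Third lines: x ∈ {1450, 2901}, y ∈ {1922, 3845}.
2628 is closer to x = 2901; 3552 is closer to y = 3845.
So the nearest intersection is the lower-right power point.

x = 2901 px, y = 3845 px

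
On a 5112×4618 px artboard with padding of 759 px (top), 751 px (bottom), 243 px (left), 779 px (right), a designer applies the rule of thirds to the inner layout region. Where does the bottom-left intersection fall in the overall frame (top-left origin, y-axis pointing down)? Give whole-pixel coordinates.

Content width = 5112 − 243 − 779 = 4090 px; content height = 4618 − 759 − 751 = 3108 px.
Bottom-left is one-third across and two-thirds down within the inner layout region.
x = 243 + 1 × 4090/3 = 243 + 1363.33 ≈ 1606
y = 759 + 2 × 3108/3 = 759 + 2072.00 ≈ 2831

x = 1606 px, y = 2831 px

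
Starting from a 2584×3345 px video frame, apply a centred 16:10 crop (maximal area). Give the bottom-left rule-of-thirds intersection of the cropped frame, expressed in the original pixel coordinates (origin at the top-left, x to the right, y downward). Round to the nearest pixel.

(861, 1942)

2584/3345 < 16/10, so the 16:10 crop keeps the full width 2584 and trims height to 2584 × 10/16 = 1615.00 px.
Top offset = (3345 − 1615.00)/2 = 865.00 px; left offset = 0.
Bottom-left is one-third across and two-thirds down within the crop:
x = 0.00 + 1 × 2584.00/3 ≈ 861; y = 865.00 + 2 × 1615.00/3 ≈ 1942.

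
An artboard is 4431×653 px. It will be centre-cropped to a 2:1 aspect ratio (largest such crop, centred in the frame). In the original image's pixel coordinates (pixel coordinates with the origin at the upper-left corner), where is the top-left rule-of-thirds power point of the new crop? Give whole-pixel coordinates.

4431/653 > 2/1, so the 2:1 crop keeps the full height 653 and trims width to 653 × 2/1 = 1306.00 px.
Left offset = (4431 − 1306.00)/2 = 1562.50 px; top offset = 0.
Top-left is one-third across and one-third down within the crop:
x = 1562.50 + 1 × 1306.00/3 ≈ 1998; y = 0.00 + 1 × 653.00/3 ≈ 218.

x = 1998 px, y = 218 px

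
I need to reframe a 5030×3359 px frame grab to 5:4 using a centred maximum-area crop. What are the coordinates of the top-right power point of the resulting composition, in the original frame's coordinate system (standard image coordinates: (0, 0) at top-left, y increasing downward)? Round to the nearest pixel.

x = 3215 px, y = 1120 px

5030/3359 > 5/4, so the 5:4 crop keeps the full height 3359 and trims width to 3359 × 5/4 = 4198.75 px.
Left offset = (5030 − 4198.75)/2 = 415.62 px; top offset = 0.
Top-right is two-thirds across and one-third down within the crop:
x = 415.62 + 2 × 4198.75/3 ≈ 3215; y = 0.00 + 1 × 3359.00/3 ≈ 1120.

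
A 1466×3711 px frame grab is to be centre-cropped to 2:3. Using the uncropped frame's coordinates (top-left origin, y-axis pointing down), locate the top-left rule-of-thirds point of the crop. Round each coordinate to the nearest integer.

1466/3711 < 2/3, so the 2:3 crop keeps the full width 1466 and trims height to 1466 × 3/2 = 2199.00 px.
Top offset = (3711 − 2199.00)/2 = 756.00 px; left offset = 0.
Top-left is one-third across and one-third down within the crop:
x = 0.00 + 1 × 1466.00/3 ≈ 489; y = 756.00 + 1 × 2199.00/3 ≈ 1489.

x = 489 px, y = 1489 px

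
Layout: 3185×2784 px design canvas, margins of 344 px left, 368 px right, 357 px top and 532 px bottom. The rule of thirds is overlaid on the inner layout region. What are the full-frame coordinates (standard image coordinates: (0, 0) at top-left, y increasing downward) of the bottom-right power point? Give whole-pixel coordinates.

(1993, 1620)

Content width = 3185 − 344 − 368 = 2473 px; content height = 2784 − 357 − 532 = 1895 px.
Bottom-right is two-thirds across and two-thirds down within the inner layout region.
x = 344 + 2 × 2473/3 = 344 + 1648.67 ≈ 1993
y = 357 + 2 × 1895/3 = 357 + 1263.33 ≈ 1620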